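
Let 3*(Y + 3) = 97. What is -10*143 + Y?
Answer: -4202/3 ≈ -1400.7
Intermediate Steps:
Y = 88/3 (Y = -3 + (⅓)*97 = -3 + 97/3 = 88/3 ≈ 29.333)
-10*143 + Y = -10*143 + 88/3 = -1430 + 88/3 = -4202/3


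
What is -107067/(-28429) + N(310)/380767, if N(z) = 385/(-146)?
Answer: 5952055791629/1580424456278 ≈ 3.7661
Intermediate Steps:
N(z) = -385/146 (N(z) = 385*(-1/146) = -385/146)
-107067/(-28429) + N(310)/380767 = -107067/(-28429) - 385/146/380767 = -107067*(-1/28429) - 385/146*1/380767 = 107067/28429 - 385/55591982 = 5952055791629/1580424456278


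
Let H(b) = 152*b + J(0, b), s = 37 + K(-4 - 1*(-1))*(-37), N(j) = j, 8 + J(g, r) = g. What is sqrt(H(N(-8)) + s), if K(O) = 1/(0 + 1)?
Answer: 6*I*sqrt(34) ≈ 34.986*I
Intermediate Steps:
J(g, r) = -8 + g
K(O) = 1 (K(O) = 1/1 = 1)
s = 0 (s = 37 + 1*(-37) = 37 - 37 = 0)
H(b) = -8 + 152*b (H(b) = 152*b + (-8 + 0) = 152*b - 8 = -8 + 152*b)
sqrt(H(N(-8)) + s) = sqrt((-8 + 152*(-8)) + 0) = sqrt((-8 - 1216) + 0) = sqrt(-1224 + 0) = sqrt(-1224) = 6*I*sqrt(34)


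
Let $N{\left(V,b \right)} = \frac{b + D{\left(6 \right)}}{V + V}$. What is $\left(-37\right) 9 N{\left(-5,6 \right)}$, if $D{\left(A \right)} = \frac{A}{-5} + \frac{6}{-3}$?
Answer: $\frac{2331}{25} \approx 93.24$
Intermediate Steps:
$D{\left(A \right)} = -2 - \frac{A}{5}$ ($D{\left(A \right)} = A \left(- \frac{1}{5}\right) + 6 \left(- \frac{1}{3}\right) = - \frac{A}{5} - 2 = -2 - \frac{A}{5}$)
$N{\left(V,b \right)} = \frac{- \frac{16}{5} + b}{2 V}$ ($N{\left(V,b \right)} = \frac{b - \frac{16}{5}}{V + V} = \frac{b - \frac{16}{5}}{2 V} = \left(b - \frac{16}{5}\right) \frac{1}{2 V} = \left(- \frac{16}{5} + b\right) \frac{1}{2 V} = \frac{- \frac{16}{5} + b}{2 V}$)
$\left(-37\right) 9 N{\left(-5,6 \right)} = \left(-37\right) 9 \frac{-16 + 5 \cdot 6}{10 \left(-5\right)} = - 333 \cdot \frac{1}{10} \left(- \frac{1}{5}\right) \left(-16 + 30\right) = - 333 \cdot \frac{1}{10} \left(- \frac{1}{5}\right) 14 = \left(-333\right) \left(- \frac{7}{25}\right) = \frac{2331}{25}$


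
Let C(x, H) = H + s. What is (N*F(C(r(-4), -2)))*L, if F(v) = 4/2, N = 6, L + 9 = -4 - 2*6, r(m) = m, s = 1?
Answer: -300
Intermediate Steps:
C(x, H) = 1 + H (C(x, H) = H + 1 = 1 + H)
L = -25 (L = -9 + (-4 - 2*6) = -9 + (-4 - 12) = -9 - 16 = -25)
F(v) = 2 (F(v) = 4*(1/2) = 2)
(N*F(C(r(-4), -2)))*L = (6*2)*(-25) = 12*(-25) = -300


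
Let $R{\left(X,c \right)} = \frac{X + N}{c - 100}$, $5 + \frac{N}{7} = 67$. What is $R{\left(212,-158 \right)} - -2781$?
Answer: $\frac{358426}{129} \approx 2778.5$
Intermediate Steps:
$N = 434$ ($N = -35 + 7 \cdot 67 = -35 + 469 = 434$)
$R{\left(X,c \right)} = \frac{434 + X}{-100 + c}$ ($R{\left(X,c \right)} = \frac{X + 434}{c - 100} = \frac{434 + X}{-100 + c}$)
$R{\left(212,-158 \right)} - -2781 = \frac{434 + 212}{-100 - 158} - -2781 = \frac{1}{-258} \cdot 646 + 2781 = \left(- \frac{1}{258}\right) 646 + 2781 = - \frac{323}{129} + 2781 = \frac{358426}{129}$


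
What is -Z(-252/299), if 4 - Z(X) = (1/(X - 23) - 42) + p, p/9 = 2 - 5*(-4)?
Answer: 1083309/7129 ≈ 151.96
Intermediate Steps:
p = 198 (p = 9*(2 - 5*(-4)) = 9*(2 + 20) = 9*22 = 198)
Z(X) = -152 - 1/(-23 + X) (Z(X) = 4 - ((1/(X - 23) - 42) + 198) = 4 - ((1/(-23 + X) - 42) + 198) = 4 - ((-42 + 1/(-23 + X)) + 198) = 4 - (156 + 1/(-23 + X)) = 4 + (-156 - 1/(-23 + X)) = -152 - 1/(-23 + X))
-Z(-252/299) = -(3495 - (-38304)/299)/(-23 - 252/299) = -(3495 - (-38304)/299)/(-23 - 252*1/299) = -(3495 - 152*(-252/299))/(-23 - 252/299) = -(3495 + 38304/299)/(-7129/299) = -(-299)*1083309/(7129*299) = -1*(-1083309/7129) = 1083309/7129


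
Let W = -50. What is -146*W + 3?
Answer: 7303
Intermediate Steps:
-146*W + 3 = -146*(-50) + 3 = 7300 + 3 = 7303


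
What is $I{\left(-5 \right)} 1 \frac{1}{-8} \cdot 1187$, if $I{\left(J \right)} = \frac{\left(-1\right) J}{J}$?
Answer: $\frac{1187}{8} \approx 148.38$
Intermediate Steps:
$I{\left(J \right)} = -1$
$I{\left(-5 \right)} 1 \frac{1}{-8} \cdot 1187 = - \frac{1}{-8} \cdot 1187 = - \frac{1 \left(-1\right)}{8} \cdot 1187 = \left(-1\right) \left(- \frac{1}{8}\right) 1187 = \frac{1}{8} \cdot 1187 = \frac{1187}{8}$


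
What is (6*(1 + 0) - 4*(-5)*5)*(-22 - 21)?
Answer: -4558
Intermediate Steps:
(6*(1 + 0) - 4*(-5)*5)*(-22 - 21) = (6*1 - (-20)*5)*(-43) = (6 - 1*(-100))*(-43) = (6 + 100)*(-43) = 106*(-43) = -4558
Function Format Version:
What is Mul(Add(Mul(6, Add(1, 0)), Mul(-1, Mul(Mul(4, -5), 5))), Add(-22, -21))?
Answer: -4558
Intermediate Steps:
Mul(Add(Mul(6, Add(1, 0)), Mul(-1, Mul(Mul(4, -5), 5))), Add(-22, -21)) = Mul(Add(Mul(6, 1), Mul(-1, Mul(-20, 5))), -43) = Mul(Add(6, Mul(-1, -100)), -43) = Mul(Add(6, 100), -43) = Mul(106, -43) = -4558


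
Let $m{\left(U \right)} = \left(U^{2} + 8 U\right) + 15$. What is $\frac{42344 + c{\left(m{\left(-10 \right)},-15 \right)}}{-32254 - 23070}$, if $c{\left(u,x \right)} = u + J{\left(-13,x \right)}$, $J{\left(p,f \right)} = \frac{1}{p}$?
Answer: $- \frac{275463}{359606} \approx -0.76601$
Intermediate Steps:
$m{\left(U \right)} = 15 + U^{2} + 8 U$
$c{\left(u,x \right)} = - \frac{1}{13} + u$ ($c{\left(u,x \right)} = u + \frac{1}{-13} = u - \frac{1}{13} = - \frac{1}{13} + u$)
$\frac{42344 + c{\left(m{\left(-10 \right)},-15 \right)}}{-32254 - 23070} = \frac{42344 + \left(- \frac{1}{13} + \left(15 + \left(-10\right)^{2} + 8 \left(-10\right)\right)\right)}{-32254 - 23070} = \frac{42344 + \left(- \frac{1}{13} + \left(15 + 100 - 80\right)\right)}{-55324} = \left(42344 + \left(- \frac{1}{13} + 35\right)\right) \left(- \frac{1}{55324}\right) = \left(42344 + \frac{454}{13}\right) \left(- \frac{1}{55324}\right) = \frac{550926}{13} \left(- \frac{1}{55324}\right) = - \frac{275463}{359606}$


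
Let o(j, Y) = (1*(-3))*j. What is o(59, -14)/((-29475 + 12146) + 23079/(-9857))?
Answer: 1744689/170835032 ≈ 0.010213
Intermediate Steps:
o(j, Y) = -3*j
o(59, -14)/((-29475 + 12146) + 23079/(-9857)) = (-3*59)/((-29475 + 12146) + 23079/(-9857)) = -177/(-17329 + 23079*(-1/9857)) = -177/(-17329 - 23079/9857) = -177/(-170835032/9857) = -177*(-9857/170835032) = 1744689/170835032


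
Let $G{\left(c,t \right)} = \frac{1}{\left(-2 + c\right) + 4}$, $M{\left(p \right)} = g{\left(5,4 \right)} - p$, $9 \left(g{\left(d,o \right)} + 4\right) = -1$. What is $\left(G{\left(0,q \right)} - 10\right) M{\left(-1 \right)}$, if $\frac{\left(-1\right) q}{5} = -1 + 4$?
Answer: $\frac{266}{9} \approx 29.556$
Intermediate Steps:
$g{\left(d,o \right)} = - \frac{37}{9}$ ($g{\left(d,o \right)} = -4 + \frac{1}{9} \left(-1\right) = -4 - \frac{1}{9} = - \frac{37}{9}$)
$M{\left(p \right)} = - \frac{37}{9} - p$
$q = -15$ ($q = - 5 \left(-1 + 4\right) = \left(-5\right) 3 = -15$)
$G{\left(c,t \right)} = \frac{1}{2 + c}$
$\left(G{\left(0,q \right)} - 10\right) M{\left(-1 \right)} = \left(\frac{1}{2 + 0} - 10\right) \left(- \frac{37}{9} - -1\right) = \left(\frac{1}{2} - 10\right) \left(- \frac{37}{9} + 1\right) = \left(\frac{1}{2} - 10\right) \left(- \frac{28}{9}\right) = \left(- \frac{19}{2}\right) \left(- \frac{28}{9}\right) = \frac{266}{9}$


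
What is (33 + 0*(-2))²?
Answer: 1089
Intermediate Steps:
(33 + 0*(-2))² = (33 + 0)² = 33² = 1089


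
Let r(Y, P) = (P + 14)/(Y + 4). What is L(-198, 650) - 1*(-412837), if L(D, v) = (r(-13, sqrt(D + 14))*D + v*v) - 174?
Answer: 835471 + 44*I*sqrt(46) ≈ 8.3547e+5 + 298.42*I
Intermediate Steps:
r(Y, P) = (14 + P)/(4 + Y)
L(D, v) = -174 + v**2 + D*(-14/9 - sqrt(14 + D)/9) (L(D, v) = (((14 + sqrt(D + 14))/(4 - 13))*D + v*v) - 174 = (((14 + sqrt(14 + D))/(-9))*D + v**2) - 174 = ((-(14 + sqrt(14 + D))/9)*D + v**2) - 174 = ((-14/9 - sqrt(14 + D)/9)*D + v**2) - 174 = (D*(-14/9 - sqrt(14 + D)/9) + v**2) - 174 = (v**2 + D*(-14/9 - sqrt(14 + D)/9)) - 174 = -174 + v**2 + D*(-14/9 - sqrt(14 + D)/9))
L(-198, 650) - 1*(-412837) = (-174 + 650**2 - 1/9*(-198)*(14 + sqrt(14 - 198))) - 1*(-412837) = (-174 + 422500 - 1/9*(-198)*(14 + sqrt(-184))) + 412837 = (-174 + 422500 - 1/9*(-198)*(14 + 2*I*sqrt(46))) + 412837 = (-174 + 422500 + (308 + 44*I*sqrt(46))) + 412837 = (422634 + 44*I*sqrt(46)) + 412837 = 835471 + 44*I*sqrt(46)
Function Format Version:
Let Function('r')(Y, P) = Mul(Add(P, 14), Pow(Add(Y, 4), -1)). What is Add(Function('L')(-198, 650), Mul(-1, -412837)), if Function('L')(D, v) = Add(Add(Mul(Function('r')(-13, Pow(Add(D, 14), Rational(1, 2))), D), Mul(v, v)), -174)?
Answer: Add(835471, Mul(44, I, Pow(46, Rational(1, 2)))) ≈ Add(8.3547e+5, Mul(298.42, I))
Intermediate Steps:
Function('r')(Y, P) = Mul(Pow(Add(4, Y), -1), Add(14, P)) (Function('r')(Y, P) = Mul(Add(14, P), Pow(Add(4, Y), -1)) = Mul(Pow(Add(4, Y), -1), Add(14, P)))
Function('L')(D, v) = Add(-174, Pow(v, 2), Mul(D, Add(Rational(-14, 9), Mul(Rational(-1, 9), Pow(Add(14, D), Rational(1, 2)))))) (Function('L')(D, v) = Add(Add(Mul(Mul(Pow(Add(4, -13), -1), Add(14, Pow(Add(D, 14), Rational(1, 2)))), D), Mul(v, v)), -174) = Add(Add(Mul(Mul(Pow(-9, -1), Add(14, Pow(Add(14, D), Rational(1, 2)))), D), Pow(v, 2)), -174) = Add(Add(Mul(Mul(Rational(-1, 9), Add(14, Pow(Add(14, D), Rational(1, 2)))), D), Pow(v, 2)), -174) = Add(Add(Mul(Add(Rational(-14, 9), Mul(Rational(-1, 9), Pow(Add(14, D), Rational(1, 2)))), D), Pow(v, 2)), -174) = Add(Add(Mul(D, Add(Rational(-14, 9), Mul(Rational(-1, 9), Pow(Add(14, D), Rational(1, 2))))), Pow(v, 2)), -174) = Add(Add(Pow(v, 2), Mul(D, Add(Rational(-14, 9), Mul(Rational(-1, 9), Pow(Add(14, D), Rational(1, 2)))))), -174) = Add(-174, Pow(v, 2), Mul(D, Add(Rational(-14, 9), Mul(Rational(-1, 9), Pow(Add(14, D), Rational(1, 2)))))))
Add(Function('L')(-198, 650), Mul(-1, -412837)) = Add(Add(-174, Pow(650, 2), Mul(Rational(-1, 9), -198, Add(14, Pow(Add(14, -198), Rational(1, 2))))), Mul(-1, -412837)) = Add(Add(-174, 422500, Mul(Rational(-1, 9), -198, Add(14, Pow(-184, Rational(1, 2))))), 412837) = Add(Add(-174, 422500, Mul(Rational(-1, 9), -198, Add(14, Mul(2, I, Pow(46, Rational(1, 2)))))), 412837) = Add(Add(-174, 422500, Add(308, Mul(44, I, Pow(46, Rational(1, 2))))), 412837) = Add(Add(422634, Mul(44, I, Pow(46, Rational(1, 2)))), 412837) = Add(835471, Mul(44, I, Pow(46, Rational(1, 2))))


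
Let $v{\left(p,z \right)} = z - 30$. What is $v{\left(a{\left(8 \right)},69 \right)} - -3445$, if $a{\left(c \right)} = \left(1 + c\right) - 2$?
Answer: $3484$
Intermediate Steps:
$a{\left(c \right)} = -1 + c$
$v{\left(p,z \right)} = -30 + z$
$v{\left(a{\left(8 \right)},69 \right)} - -3445 = \left(-30 + 69\right) - -3445 = 39 + 3445 = 3484$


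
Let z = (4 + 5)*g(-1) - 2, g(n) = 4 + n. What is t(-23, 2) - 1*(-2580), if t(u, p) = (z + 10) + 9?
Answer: 2624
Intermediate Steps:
z = 25 (z = (4 + 5)*(4 - 1) - 2 = 9*3 - 2 = 27 - 2 = 25)
t(u, p) = 44 (t(u, p) = (25 + 10) + 9 = 35 + 9 = 44)
t(-23, 2) - 1*(-2580) = 44 - 1*(-2580) = 44 + 2580 = 2624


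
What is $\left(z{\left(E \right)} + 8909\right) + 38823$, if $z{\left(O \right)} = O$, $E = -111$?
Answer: $47621$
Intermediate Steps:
$\left(z{\left(E \right)} + 8909\right) + 38823 = \left(-111 + 8909\right) + 38823 = 8798 + 38823 = 47621$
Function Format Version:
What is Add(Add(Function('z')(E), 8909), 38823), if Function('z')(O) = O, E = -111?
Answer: 47621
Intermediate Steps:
Add(Add(Function('z')(E), 8909), 38823) = Add(Add(-111, 8909), 38823) = Add(8798, 38823) = 47621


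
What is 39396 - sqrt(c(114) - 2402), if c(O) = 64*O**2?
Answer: 39396 - sqrt(829342) ≈ 38485.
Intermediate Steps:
39396 - sqrt(c(114) - 2402) = 39396 - sqrt(64*114**2 - 2402) = 39396 - sqrt(64*12996 - 2402) = 39396 - sqrt(831744 - 2402) = 39396 - sqrt(829342)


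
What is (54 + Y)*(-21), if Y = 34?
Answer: -1848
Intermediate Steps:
(54 + Y)*(-21) = (54 + 34)*(-21) = 88*(-21) = -1848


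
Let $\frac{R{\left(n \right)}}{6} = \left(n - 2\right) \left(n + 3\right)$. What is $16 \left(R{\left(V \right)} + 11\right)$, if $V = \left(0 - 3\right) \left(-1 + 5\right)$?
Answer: $12272$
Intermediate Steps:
$V = -12$ ($V = \left(-3\right) 4 = -12$)
$R{\left(n \right)} = 6 \left(-2 + n\right) \left(3 + n\right)$ ($R{\left(n \right)} = 6 \left(n - 2\right) \left(n + 3\right) = 6 \left(-2 + n\right) \left(3 + n\right)$)
$16 \left(R{\left(V \right)} + 11\right) = 16 \left(\left(-36 + 6 \left(-12\right) + 6 \left(-12\right)^{2}\right) + 11\right) = 16 \left(\left(-36 - 72 + 6 \cdot 144\right) + 11\right) = 16 \left(\left(-36 - 72 + 864\right) + 11\right) = 16 \left(756 + 11\right) = 16 \cdot 767 = 12272$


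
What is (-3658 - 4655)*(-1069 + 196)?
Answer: 7257249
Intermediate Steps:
(-3658 - 4655)*(-1069 + 196) = -8313*(-873) = 7257249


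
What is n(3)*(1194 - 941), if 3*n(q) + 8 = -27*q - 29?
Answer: -29854/3 ≈ -9951.3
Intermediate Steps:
n(q) = -37/3 - 9*q (n(q) = -8/3 + (-27*q - 29)/3 = -8/3 + (-29 - 27*q)/3 = -8/3 + (-29/3 - 9*q) = -37/3 - 9*q)
n(3)*(1194 - 941) = (-37/3 - 9*3)*(1194 - 941) = (-37/3 - 27)*253 = -118/3*253 = -29854/3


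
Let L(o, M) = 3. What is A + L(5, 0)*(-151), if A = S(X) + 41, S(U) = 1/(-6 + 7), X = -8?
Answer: -411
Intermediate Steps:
S(U) = 1 (S(U) = 1/1 = 1)
A = 42 (A = 1 + 41 = 42)
A + L(5, 0)*(-151) = 42 + 3*(-151) = 42 - 453 = -411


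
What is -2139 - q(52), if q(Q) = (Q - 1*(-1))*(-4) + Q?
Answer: -1979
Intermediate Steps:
q(Q) = -4 - 3*Q (q(Q) = (Q + 1)*(-4) + Q = (1 + Q)*(-4) + Q = (-4 - 4*Q) + Q = -4 - 3*Q)
-2139 - q(52) = -2139 - (-4 - 3*52) = -2139 - (-4 - 156) = -2139 - 1*(-160) = -2139 + 160 = -1979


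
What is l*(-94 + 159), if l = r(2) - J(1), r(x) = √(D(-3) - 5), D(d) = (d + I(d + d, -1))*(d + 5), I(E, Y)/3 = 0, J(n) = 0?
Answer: 65*I*√11 ≈ 215.58*I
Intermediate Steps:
I(E, Y) = 0 (I(E, Y) = 3*0 = 0)
D(d) = d*(5 + d) (D(d) = (d + 0)*(d + 5) = d*(5 + d))
r(x) = I*√11 (r(x) = √(-3*(5 - 3) - 5) = √(-3*2 - 5) = √(-6 - 5) = √(-11) = I*√11)
l = I*√11 (l = I*√11 - 1*0 = I*√11 + 0 = I*√11 ≈ 3.3166*I)
l*(-94 + 159) = (I*√11)*(-94 + 159) = (I*√11)*65 = 65*I*√11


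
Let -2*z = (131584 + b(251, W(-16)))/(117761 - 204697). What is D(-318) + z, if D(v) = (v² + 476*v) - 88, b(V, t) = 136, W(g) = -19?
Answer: -1093899223/21734 ≈ -50331.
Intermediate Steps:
D(v) = -88 + v² + 476*v
z = 16465/21734 (z = -(131584 + 136)/(2*(117761 - 204697)) = -65860/(-86936) = -65860*(-1)/86936 = -½*(-16465/10867) = 16465/21734 ≈ 0.75757)
D(-318) + z = (-88 + (-318)² + 476*(-318)) + 16465/21734 = (-88 + 101124 - 151368) + 16465/21734 = -50332 + 16465/21734 = -1093899223/21734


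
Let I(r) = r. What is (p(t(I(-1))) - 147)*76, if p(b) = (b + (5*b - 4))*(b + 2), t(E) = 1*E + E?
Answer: -11172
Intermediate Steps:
t(E) = 2*E (t(E) = E + E = 2*E)
p(b) = (-4 + 6*b)*(2 + b) (p(b) = (b + (-4 + 5*b))*(2 + b) = (-4 + 6*b)*(2 + b))
(p(t(I(-1))) - 147)*76 = ((-8 + 6*(2*(-1))² + 8*(2*(-1))) - 147)*76 = ((-8 + 6*(-2)² + 8*(-2)) - 147)*76 = ((-8 + 6*4 - 16) - 147)*76 = ((-8 + 24 - 16) - 147)*76 = (0 - 147)*76 = -147*76 = -11172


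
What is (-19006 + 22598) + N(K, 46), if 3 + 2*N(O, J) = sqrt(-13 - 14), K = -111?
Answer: 7181/2 + 3*I*sqrt(3)/2 ≈ 3590.5 + 2.5981*I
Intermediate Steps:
N(O, J) = -3/2 + 3*I*sqrt(3)/2 (N(O, J) = -3/2 + sqrt(-13 - 14)/2 = -3/2 + sqrt(-27)/2 = -3/2 + (3*I*sqrt(3))/2 = -3/2 + 3*I*sqrt(3)/2)
(-19006 + 22598) + N(K, 46) = (-19006 + 22598) + (-3/2 + 3*I*sqrt(3)/2) = 3592 + (-3/2 + 3*I*sqrt(3)/2) = 7181/2 + 3*I*sqrt(3)/2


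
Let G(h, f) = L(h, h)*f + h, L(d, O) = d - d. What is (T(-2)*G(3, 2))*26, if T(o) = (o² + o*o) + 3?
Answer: 858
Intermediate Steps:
L(d, O) = 0
G(h, f) = h (G(h, f) = 0*f + h = 0 + h = h)
T(o) = 3 + 2*o² (T(o) = (o² + o²) + 3 = 2*o² + 3 = 3 + 2*o²)
(T(-2)*G(3, 2))*26 = ((3 + 2*(-2)²)*3)*26 = ((3 + 2*4)*3)*26 = ((3 + 8)*3)*26 = (11*3)*26 = 33*26 = 858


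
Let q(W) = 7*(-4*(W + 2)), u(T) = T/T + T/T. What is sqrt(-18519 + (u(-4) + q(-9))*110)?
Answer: sqrt(3261) ≈ 57.105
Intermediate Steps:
u(T) = 2 (u(T) = 1 + 1 = 2)
q(W) = -56 - 28*W (q(W) = 7*(-4*(2 + W)) = 7*(-8 - 4*W) = -56 - 28*W)
sqrt(-18519 + (u(-4) + q(-9))*110) = sqrt(-18519 + (2 + (-56 - 28*(-9)))*110) = sqrt(-18519 + (2 + (-56 + 252))*110) = sqrt(-18519 + (2 + 196)*110) = sqrt(-18519 + 198*110) = sqrt(-18519 + 21780) = sqrt(3261)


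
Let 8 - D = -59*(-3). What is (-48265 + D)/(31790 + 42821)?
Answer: -48434/74611 ≈ -0.64915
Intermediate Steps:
D = -169 (D = 8 - (-59)*(-3) = 8 - 1*177 = 8 - 177 = -169)
(-48265 + D)/(31790 + 42821) = (-48265 - 169)/(31790 + 42821) = -48434/74611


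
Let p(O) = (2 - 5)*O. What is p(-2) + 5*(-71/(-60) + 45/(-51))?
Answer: 1531/204 ≈ 7.5049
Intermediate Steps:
p(O) = -3*O
p(-2) + 5*(-71/(-60) + 45/(-51)) = -3*(-2) + 5*(-71/(-60) + 45/(-51)) = 6 + 5*(-71*(-1/60) + 45*(-1/51)) = 6 + 5*(71/60 - 15/17) = 6 + 5*(307/1020) = 6 + 307/204 = 1531/204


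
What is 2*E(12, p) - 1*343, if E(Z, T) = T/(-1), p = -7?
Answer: -329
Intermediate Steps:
E(Z, T) = -T (E(Z, T) = T*(-1) = -T)
2*E(12, p) - 1*343 = 2*(-1*(-7)) - 1*343 = 2*7 - 343 = 14 - 343 = -329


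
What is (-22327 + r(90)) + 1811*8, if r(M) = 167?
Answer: -7672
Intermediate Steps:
(-22327 + r(90)) + 1811*8 = (-22327 + 167) + 1811*8 = -22160 + 14488 = -7672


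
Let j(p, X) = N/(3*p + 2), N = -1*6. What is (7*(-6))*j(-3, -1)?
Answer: -36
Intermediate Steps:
N = -6
j(p, X) = -6/(2 + 3*p) (j(p, X) = -6/(3*p + 2) = -6/(2 + 3*p))
(7*(-6))*j(-3, -1) = (7*(-6))*(-6/(2 + 3*(-3))) = -(-252)/(2 - 9) = -(-252)/(-7) = -(-252)*(-1)/7 = -42*6/7 = -36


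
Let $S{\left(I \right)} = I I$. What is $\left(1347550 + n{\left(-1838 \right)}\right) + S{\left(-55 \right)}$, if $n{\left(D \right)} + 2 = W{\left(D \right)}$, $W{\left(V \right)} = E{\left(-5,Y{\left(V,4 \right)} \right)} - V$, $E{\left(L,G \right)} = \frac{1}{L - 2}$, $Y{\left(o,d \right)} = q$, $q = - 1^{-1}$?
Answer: $\frac{9466876}{7} \approx 1.3524 \cdot 10^{6}$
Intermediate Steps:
$q = -1$ ($q = \left(-1\right) 1 = -1$)
$Y{\left(o,d \right)} = -1$
$E{\left(L,G \right)} = \frac{1}{-2 + L}$
$W{\left(V \right)} = - \frac{1}{7} - V$ ($W{\left(V \right)} = \frac{1}{-2 - 5} - V = \frac{1}{-7} - V = - \frac{1}{7} - V$)
$n{\left(D \right)} = - \frac{15}{7} - D$ ($n{\left(D \right)} = -2 - \left(\frac{1}{7} + D\right) = - \frac{15}{7} - D$)
$S{\left(I \right)} = I^{2}$
$\left(1347550 + n{\left(-1838 \right)}\right) + S{\left(-55 \right)} = \left(1347550 - - \frac{12851}{7}\right) + \left(-55\right)^{2} = \left(1347550 + \left(- \frac{15}{7} + 1838\right)\right) + 3025 = \left(1347550 + \frac{12851}{7}\right) + 3025 = \frac{9445701}{7} + 3025 = \frac{9466876}{7}$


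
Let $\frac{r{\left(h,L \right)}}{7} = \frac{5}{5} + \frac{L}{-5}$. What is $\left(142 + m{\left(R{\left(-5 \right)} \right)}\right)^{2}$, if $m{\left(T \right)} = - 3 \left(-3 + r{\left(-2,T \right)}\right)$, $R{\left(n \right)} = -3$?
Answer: $\frac{344569}{25} \approx 13783.0$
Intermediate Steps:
$r{\left(h,L \right)} = 7 - \frac{7 L}{5}$ ($r{\left(h,L \right)} = 7 \left(\frac{5}{5} + \frac{L}{-5}\right) = 7 \left(5 \cdot \frac{1}{5} + L \left(- \frac{1}{5}\right)\right) = 7 \left(1 - \frac{L}{5}\right) = 7 - \frac{7 L}{5}$)
$m{\left(T \right)} = -12 + \frac{21 T}{5}$ ($m{\left(T \right)} = - 3 \left(-3 - \left(-7 + \frac{7 T}{5}\right)\right) = - 3 \left(4 - \frac{7 T}{5}\right) = -12 + \frac{21 T}{5}$)
$\left(142 + m{\left(R{\left(-5 \right)} \right)}\right)^{2} = \left(142 + \left(-12 + \frac{21}{5} \left(-3\right)\right)\right)^{2} = \left(142 - \frac{123}{5}\right)^{2} = \left(\frac{587}{5}\right)^{2} = \frac{344569}{25}$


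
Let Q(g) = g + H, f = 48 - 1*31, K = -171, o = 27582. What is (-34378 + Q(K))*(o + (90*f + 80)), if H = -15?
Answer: -1008992288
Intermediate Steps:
f = 17 (f = 48 - 31 = 17)
Q(g) = -15 + g (Q(g) = g - 15 = -15 + g)
(-34378 + Q(K))*(o + (90*f + 80)) = (-34378 + (-15 - 171))*(27582 + (90*17 + 80)) = (-34378 - 186)*(27582 + (1530 + 80)) = -34564*(27582 + 1610) = -34564*29192 = -1008992288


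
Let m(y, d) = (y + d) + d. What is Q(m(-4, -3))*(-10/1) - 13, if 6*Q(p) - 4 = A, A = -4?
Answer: -13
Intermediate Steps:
m(y, d) = y + 2*d (m(y, d) = (d + y) + d = y + 2*d)
Q(p) = 0 (Q(p) = ⅔ + (⅙)*(-4) = ⅔ - ⅔ = 0)
Q(m(-4, -3))*(-10/1) - 13 = 0*(-10/1) - 13 = 0*(-10*1) - 13 = 0*(-10) - 13 = 0 - 13 = -13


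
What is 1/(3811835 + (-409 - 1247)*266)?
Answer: 1/3371339 ≈ 2.9662e-7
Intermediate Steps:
1/(3811835 + (-409 - 1247)*266) = 1/(3811835 - 1656*266) = 1/(3811835 - 440496) = 1/3371339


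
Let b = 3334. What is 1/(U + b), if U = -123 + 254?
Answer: 1/3465 ≈ 0.00028860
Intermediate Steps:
U = 131
1/(U + b) = 1/(131 + 3334) = 1/3465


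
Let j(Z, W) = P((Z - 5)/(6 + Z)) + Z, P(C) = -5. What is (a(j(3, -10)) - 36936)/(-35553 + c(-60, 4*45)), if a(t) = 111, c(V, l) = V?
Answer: 12275/11871 ≈ 1.0340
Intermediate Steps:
j(Z, W) = -5 + Z
(a(j(3, -10)) - 36936)/(-35553 + c(-60, 4*45)) = (111 - 36936)/(-35553 - 60) = -36825/(-35613) = -36825*(-1/35613) = 12275/11871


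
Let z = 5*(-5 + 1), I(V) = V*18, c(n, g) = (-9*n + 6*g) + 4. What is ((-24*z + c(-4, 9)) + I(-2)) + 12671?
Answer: 13209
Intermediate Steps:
c(n, g) = 4 - 9*n + 6*g
I(V) = 18*V
z = -20 (z = 5*(-4) = -20)
((-24*z + c(-4, 9)) + I(-2)) + 12671 = ((-24*(-20) + (4 - 9*(-4) + 6*9)) + 18*(-2)) + 12671 = ((480 + (4 + 36 + 54)) - 36) + 12671 = ((480 + 94) - 36) + 12671 = (574 - 36) + 12671 = 538 + 12671 = 13209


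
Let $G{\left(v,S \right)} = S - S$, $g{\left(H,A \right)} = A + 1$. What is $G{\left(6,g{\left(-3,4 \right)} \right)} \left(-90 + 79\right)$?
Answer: $0$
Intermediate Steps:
$g{\left(H,A \right)} = 1 + A$
$G{\left(v,S \right)} = 0$
$G{\left(6,g{\left(-3,4 \right)} \right)} \left(-90 + 79\right) = 0 \left(-90 + 79\right) = 0 \left(-11\right) = 0$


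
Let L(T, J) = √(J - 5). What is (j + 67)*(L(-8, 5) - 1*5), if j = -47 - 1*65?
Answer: 225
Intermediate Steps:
L(T, J) = √(-5 + J)
j = -112 (j = -47 - 65 = -112)
(j + 67)*(L(-8, 5) - 1*5) = (-112 + 67)*(√(-5 + 5) - 1*5) = -45*(√0 - 5) = -45*(0 - 5) = -45*(-5) = 225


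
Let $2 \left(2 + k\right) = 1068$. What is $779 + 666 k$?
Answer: $355091$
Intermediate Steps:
$k = 532$ ($k = -2 + \frac{1}{2} \cdot 1068 = -2 + 534 = 532$)
$779 + 666 k = 779 + 666 \cdot 532 = 779 + 354312 = 355091$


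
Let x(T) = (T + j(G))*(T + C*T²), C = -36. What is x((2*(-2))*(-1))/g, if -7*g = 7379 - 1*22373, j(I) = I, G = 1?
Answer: -1430/1071 ≈ -1.3352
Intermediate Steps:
x(T) = (1 + T)*(T - 36*T²) (x(T) = (T + 1)*(T - 36*T²) = (1 + T)*(T - 36*T²))
g = 2142 (g = -(7379 - 1*22373)/7 = -(7379 - 22373)/7 = -⅐*(-14994) = 2142)
x((2*(-2))*(-1))/g = (((2*(-2))*(-1))*(1 - 36*((2*(-2))*(-1))² - 35*2*(-2)*(-1)))/2142 = ((-4*(-1))*(1 - 36*(-4*(-1))² - (-140)*(-1)))*(1/2142) = (4*(1 - 36*4² - 35*4))*(1/2142) = (4*(1 - 36*16 - 140))*(1/2142) = (4*(1 - 576 - 140))*(1/2142) = (4*(-715))*(1/2142) = -2860*1/2142 = -1430/1071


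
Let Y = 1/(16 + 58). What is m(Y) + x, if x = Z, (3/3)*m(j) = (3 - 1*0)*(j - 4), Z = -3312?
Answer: -245973/74 ≈ -3324.0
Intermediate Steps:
Y = 1/74 ≈ 0.013514
m(j) = -12 + 3*j (m(j) = (3 - 1*0)*(j - 4) = (3 + 0)*(-4 + j) = 3*(-4 + j) = -12 + 3*j)
x = -3312
m(Y) + x = (-12 + 3*(1/74)) - 3312 = (-12 + 3/74) - 3312 = -885/74 - 3312 = -245973/74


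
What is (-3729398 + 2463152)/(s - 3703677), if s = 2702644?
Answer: 1266246/1001033 ≈ 1.2649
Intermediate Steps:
(-3729398 + 2463152)/(s - 3703677) = (-3729398 + 2463152)/(2702644 - 3703677) = -1266246/(-1001033) = -1266246*(-1/1001033) = 1266246/1001033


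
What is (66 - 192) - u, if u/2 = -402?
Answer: 678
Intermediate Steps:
u = -804 (u = 2*(-402) = -804)
(66 - 192) - u = (66 - 192) - 1*(-804) = -126 + 804 = 678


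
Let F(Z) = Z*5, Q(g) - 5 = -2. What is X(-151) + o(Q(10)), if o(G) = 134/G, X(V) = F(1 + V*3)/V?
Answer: 27014/453 ≈ 59.634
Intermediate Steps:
Q(g) = 3 (Q(g) = 5 - 2 = 3)
F(Z) = 5*Z
X(V) = (5 + 15*V)/V (X(V) = (5*(1 + V*3))/V = (5*(1 + 3*V))/V = (5 + 15*V)/V)
X(-151) + o(Q(10)) = (15 + 5/(-151)) + 134/3 = (15 + 5*(-1/151)) + 134*(1/3) = (15 - 5/151) + 134/3 = 2260/151 + 134/3 = 27014/453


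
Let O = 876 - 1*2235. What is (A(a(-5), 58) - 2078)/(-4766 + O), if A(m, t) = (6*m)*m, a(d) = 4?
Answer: 1982/6125 ≈ 0.32359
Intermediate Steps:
A(m, t) = 6*m²
O = -1359 (O = 876 - 2235 = -1359)
(A(a(-5), 58) - 2078)/(-4766 + O) = (6*4² - 2078)/(-4766 - 1359) = (6*16 - 2078)/(-6125) = (96 - 2078)*(-1/6125) = -1982*(-1/6125) = 1982/6125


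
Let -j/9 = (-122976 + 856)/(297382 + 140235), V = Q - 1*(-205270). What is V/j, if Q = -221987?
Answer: -7315643389/1099080 ≈ -6656.1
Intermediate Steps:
V = -16717 (V = -221987 - 1*(-205270) = -221987 + 205270 = -16717)
j = 1099080/437617 (j = -9*(-122976 + 856)/(297382 + 140235) = -(-1099080)/437617 = -9*(-122120/437617) = 1099080/437617 ≈ 2.5115)
V/j = -16717/1099080/437617 = -16717*437617/1099080 = -7315643389/1099080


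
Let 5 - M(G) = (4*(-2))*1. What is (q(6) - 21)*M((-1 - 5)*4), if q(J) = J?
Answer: -195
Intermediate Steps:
M(G) = 13 (M(G) = 5 - 4*(-2) = 5 - (-8) = 5 - 1*(-8) = 5 + 8 = 13)
(q(6) - 21)*M((-1 - 5)*4) = (6 - 21)*13 = -15*13 = -195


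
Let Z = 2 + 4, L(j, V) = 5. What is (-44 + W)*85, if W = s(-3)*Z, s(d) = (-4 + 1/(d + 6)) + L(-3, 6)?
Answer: -3060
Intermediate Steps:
Z = 6
s(d) = 1 + 1/(6 + d) (s(d) = (-4 + 1/(d + 6)) + 5 = (-4 + 1/(6 + d)) + 5 = 1 + 1/(6 + d))
W = 8 (W = ((7 - 3)/(6 - 3))*6 = (4/3)*6 = 8)
(-44 + W)*85 = (-44 + 8)*85 = -36*85 = -3060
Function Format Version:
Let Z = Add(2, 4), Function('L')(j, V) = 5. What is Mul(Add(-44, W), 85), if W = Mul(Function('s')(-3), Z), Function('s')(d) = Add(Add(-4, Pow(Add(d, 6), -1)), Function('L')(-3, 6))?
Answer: -3060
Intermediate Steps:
Z = 6
Function('s')(d) = Add(1, Pow(Add(6, d), -1)) (Function('s')(d) = Add(Add(-4, Pow(Add(d, 6), -1)), 5) = Add(Add(-4, Pow(Add(6, d), -1)), 5) = Add(1, Pow(Add(6, d), -1)))
W = 8 (W = Mul(Mul(Pow(Add(6, -3), -1), Add(7, -3)), 6) = Mul(Mul(Pow(3, -1), 4), 6) = Mul(Mul(Rational(1, 3), 4), 6) = Mul(Rational(4, 3), 6) = 8)
Mul(Add(-44, W), 85) = Mul(Add(-44, 8), 85) = Mul(-36, 85) = -3060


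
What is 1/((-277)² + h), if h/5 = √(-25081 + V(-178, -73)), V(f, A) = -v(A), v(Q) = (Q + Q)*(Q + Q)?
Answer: 76729/5888499366 - 5*I*√46397/5888499366 ≈ 1.303e-5 - 1.829e-7*I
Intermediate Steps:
v(Q) = 4*Q² (v(Q) = (2*Q)*(2*Q) = 4*Q²)
V(f, A) = -4*A²
h = 5*I*√46397 (h = 5*√(-25081 - 4*(-73)²) = 5*√(-25081 - 4*5329) = 5*√(-25081 - 21316) = 5*√(-46397) = 5*(I*√46397) = 5*I*√46397 ≈ 1077.0*I)
1/((-277)² + h) = 1/((-277)² + 5*I*√46397) = 1/(76729 + 5*I*√46397)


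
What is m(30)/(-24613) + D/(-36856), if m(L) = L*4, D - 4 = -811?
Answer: 15439971/907136728 ≈ 0.017021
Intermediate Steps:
D = -807 (D = 4 - 811 = -807)
m(L) = 4*L
m(30)/(-24613) + D/(-36856) = (4*30)/(-24613) - 807/(-36856) = 120*(-1/24613) - 807*(-1/36856) = -120/24613 + 807/36856 = 15439971/907136728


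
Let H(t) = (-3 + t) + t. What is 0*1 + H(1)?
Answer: -1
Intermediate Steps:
H(t) = -3 + 2*t
0*1 + H(1) = 0*1 + (-3 + 2*1) = 0 + (-3 + 2) = 0 - 1 = -1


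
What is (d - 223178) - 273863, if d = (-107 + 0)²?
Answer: -485592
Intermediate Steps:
d = 11449 (d = (-107)² = 11449)
(d - 223178) - 273863 = (11449 - 223178) - 273863 = -211729 - 273863 = -485592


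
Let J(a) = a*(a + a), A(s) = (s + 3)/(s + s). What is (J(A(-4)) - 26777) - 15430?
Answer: -1350623/32 ≈ -42207.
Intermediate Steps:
A(s) = (3 + s)/(2*s) (A(s) = (3 + s)/((2*s)) = (3 + s)*(1/(2*s)) = (3 + s)/(2*s))
J(a) = 2*a² (J(a) = a*(2*a) = 2*a²)
(J(A(-4)) - 26777) - 15430 = (2*((½)*(3 - 4)/(-4))² - 26777) - 15430 = (2*((½)*(-¼)*(-1))² - 26777) - 15430 = (2*(⅛)² - 26777) - 15430 = (2*(1/64) - 26777) - 15430 = (1/32 - 26777) - 15430 = -856863/32 - 15430 = -1350623/32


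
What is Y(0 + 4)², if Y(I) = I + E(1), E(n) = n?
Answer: 25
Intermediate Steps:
Y(I) = 1 + I (Y(I) = I + 1 = 1 + I)
Y(0 + 4)² = (1 + (0 + 4))² = (1 + 4)² = 5² = 25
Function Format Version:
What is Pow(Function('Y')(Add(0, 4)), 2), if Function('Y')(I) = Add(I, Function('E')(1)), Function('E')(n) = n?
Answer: 25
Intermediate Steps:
Function('Y')(I) = Add(1, I) (Function('Y')(I) = Add(I, 1) = Add(1, I))
Pow(Function('Y')(Add(0, 4)), 2) = Pow(Add(1, Add(0, 4)), 2) = Pow(Add(1, 4), 2) = Pow(5, 2) = 25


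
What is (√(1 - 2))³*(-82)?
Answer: 82*I ≈ 82.0*I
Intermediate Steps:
(√(1 - 2))³*(-82) = (√(-1))³*(-82) = I³*(-82) = -I*(-82) = 82*I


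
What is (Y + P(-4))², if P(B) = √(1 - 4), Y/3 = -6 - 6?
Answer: (36 - I*√3)² ≈ 1293.0 - 124.71*I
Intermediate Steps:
Y = -36 (Y = 3*(-6 - 6) = 3*(-12) = -36)
P(B) = I*√3 (P(B) = √(-3) = I*√3)
(Y + P(-4))² = (-36 + I*√3)²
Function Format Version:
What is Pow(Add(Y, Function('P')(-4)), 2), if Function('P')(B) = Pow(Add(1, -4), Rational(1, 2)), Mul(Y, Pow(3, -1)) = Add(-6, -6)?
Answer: Pow(Add(36, Mul(-1, I, Pow(3, Rational(1, 2)))), 2) ≈ Add(1293.0, Mul(-124.71, I))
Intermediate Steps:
Y = -36 (Y = Mul(3, Add(-6, -6)) = Mul(3, -12) = -36)
Function('P')(B) = Mul(I, Pow(3, Rational(1, 2))) (Function('P')(B) = Pow(-3, Rational(1, 2)) = Mul(I, Pow(3, Rational(1, 2))))
Pow(Add(Y, Function('P')(-4)), 2) = Pow(Add(-36, Mul(I, Pow(3, Rational(1, 2)))), 2)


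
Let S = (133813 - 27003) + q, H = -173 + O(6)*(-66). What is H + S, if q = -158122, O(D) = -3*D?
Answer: -50297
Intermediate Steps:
H = 1015 (H = -173 - 3*6*(-66) = -173 - 18*(-66) = -173 + 1188 = 1015)
S = -51312 (S = (133813 - 27003) - 158122 = 106810 - 158122 = -51312)
H + S = 1015 - 51312 = -50297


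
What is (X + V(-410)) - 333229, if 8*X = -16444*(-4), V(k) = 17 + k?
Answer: -325400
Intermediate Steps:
X = 8222 (X = (-16444*(-4))/8 = (1/8)*65776 = 8222)
(X + V(-410)) - 333229 = (8222 + (17 - 410)) - 333229 = (8222 - 393) - 333229 = 7829 - 333229 = -325400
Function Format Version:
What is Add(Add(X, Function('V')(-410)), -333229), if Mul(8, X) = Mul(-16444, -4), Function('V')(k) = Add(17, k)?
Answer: -325400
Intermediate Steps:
X = 8222 (X = Mul(Rational(1, 8), Mul(-16444, -4)) = Mul(Rational(1, 8), 65776) = 8222)
Add(Add(X, Function('V')(-410)), -333229) = Add(Add(8222, Add(17, -410)), -333229) = Add(Add(8222, -393), -333229) = Add(7829, -333229) = -325400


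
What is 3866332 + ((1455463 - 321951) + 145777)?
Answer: 5145621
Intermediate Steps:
3866332 + ((1455463 - 321951) + 145777) = 3866332 + (1133512 + 145777) = 3866332 + 1279289 = 5145621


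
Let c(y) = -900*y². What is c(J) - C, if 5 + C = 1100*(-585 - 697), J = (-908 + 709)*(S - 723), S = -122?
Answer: -25448492212295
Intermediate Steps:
J = 168155 (J = (-908 + 709)*(-122 - 723) = -199*(-845) = 168155)
C = -1410205 (C = -5 + 1100*(-585 - 697) = -5 + 1100*(-1282) = -5 - 1410200 = -1410205)
c(J) - C = -900*168155² - 1*(-1410205) = -900*28276104025 + 1410205 = -25448493622500 + 1410205 = -25448492212295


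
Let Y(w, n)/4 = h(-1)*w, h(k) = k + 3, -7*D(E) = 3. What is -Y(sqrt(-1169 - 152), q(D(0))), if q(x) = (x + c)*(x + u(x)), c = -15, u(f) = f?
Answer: -8*I*sqrt(1321) ≈ -290.76*I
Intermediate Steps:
D(E) = -3/7 (D(E) = -1/7*3 = -3/7)
q(x) = 2*x*(-15 + x) (q(x) = (x - 15)*(x + x) = (-15 + x)*(2*x) = 2*x*(-15 + x))
h(k) = 3 + k
Y(w, n) = 8*w (Y(w, n) = 4*((3 - 1)*w) = 4*(2*w) = 8*w)
-Y(sqrt(-1169 - 152), q(D(0))) = -8*sqrt(-1169 - 152) = -8*sqrt(-1321) = -8*I*sqrt(1321)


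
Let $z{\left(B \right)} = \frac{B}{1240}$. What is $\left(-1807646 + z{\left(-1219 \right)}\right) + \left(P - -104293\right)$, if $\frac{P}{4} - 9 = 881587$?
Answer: $\frac{2260557221}{1240} \approx 1.823 \cdot 10^{6}$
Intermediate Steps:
$P = 3526384$ ($P = 36 + 4 \cdot 881587 = 36 + 3526348 = 3526384$)
$z{\left(B \right)} = \frac{B}{1240}$ ($z{\left(B \right)} = B \frac{1}{1240} = \frac{B}{1240}$)
$\left(-1807646 + z{\left(-1219 \right)}\right) + \left(P - -104293\right) = \left(-1807646 + \frac{1}{1240} \left(-1219\right)\right) + \left(3526384 - -104293\right) = \left(-1807646 - \frac{1219}{1240}\right) + \left(3526384 + 104293\right) = - \frac{2241482259}{1240} + 3630677 = \frac{2260557221}{1240}$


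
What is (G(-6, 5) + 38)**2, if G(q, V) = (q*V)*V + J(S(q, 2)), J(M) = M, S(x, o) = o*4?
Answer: 10816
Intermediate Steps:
S(x, o) = 4*o
G(q, V) = 8 + q*V**2 (G(q, V) = (q*V)*V + 4*2 = (V*q)*V + 8 = q*V**2 + 8 = 8 + q*V**2)
(G(-6, 5) + 38)**2 = ((8 - 6*5**2) + 38)**2 = ((8 - 6*25) + 38)**2 = ((8 - 150) + 38)**2 = (-142 + 38)**2 = (-104)**2 = 10816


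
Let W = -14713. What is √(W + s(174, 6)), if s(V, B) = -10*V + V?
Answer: I*√16279 ≈ 127.59*I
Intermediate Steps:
s(V, B) = -9*V
√(W + s(174, 6)) = √(-14713 - 9*174) = √(-14713 - 1566) = √(-16279) = I*√16279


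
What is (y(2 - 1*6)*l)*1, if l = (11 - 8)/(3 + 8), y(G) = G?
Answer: -12/11 ≈ -1.0909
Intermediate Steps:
l = 3/11 ≈ 0.27273
(y(2 - 1*6)*l)*1 = ((2 - 1*6)*(3/11))*1 = ((2 - 6)*(3/11))*1 = -4*3/11*1 = -12/11*1 = -12/11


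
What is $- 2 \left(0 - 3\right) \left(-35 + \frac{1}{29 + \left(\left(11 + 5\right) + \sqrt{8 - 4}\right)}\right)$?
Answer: $- \frac{9864}{47} \approx -209.87$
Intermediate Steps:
$- 2 \left(0 - 3\right) \left(-35 + \frac{1}{29 + \left(\left(11 + 5\right) + \sqrt{8 - 4}\right)}\right) = \left(-2\right) \left(-3\right) \left(-35 + \frac{1}{29 + \left(16 + \sqrt{4}\right)}\right) = 6 \left(-35 + \frac{1}{29 + \left(16 + 2\right)}\right) = 6 \left(-35 + \frac{1}{29 + 18}\right) = 6 \left(-35 + \frac{1}{47}\right) = 6 \left(- \frac{1644}{47}\right) = - \frac{9864}{47}$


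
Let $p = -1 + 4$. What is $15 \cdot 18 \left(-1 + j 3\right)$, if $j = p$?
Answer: $2160$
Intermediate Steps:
$p = 3$
$j = 3$
$15 \cdot 18 \left(-1 + j 3\right) = 15 \cdot 18 \left(-1 + 3 \cdot 3\right) = 270 \left(-1 + 9\right) = 270 \cdot 8 = 2160$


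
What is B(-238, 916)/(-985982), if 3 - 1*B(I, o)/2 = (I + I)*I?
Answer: 113285/492991 ≈ 0.22979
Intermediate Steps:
B(I, o) = 6 - 4*I² (B(I, o) = 6 - 2*(I + I)*I = 6 - 2*2*I*I = 6 - 4*I²)
B(-238, 916)/(-985982) = (6 - 4*(-238)²)/(-985982) = (6 - 4*56644)*(-1/985982) = (6 - 226576)*(-1/985982) = -226570*(-1/985982) = 113285/492991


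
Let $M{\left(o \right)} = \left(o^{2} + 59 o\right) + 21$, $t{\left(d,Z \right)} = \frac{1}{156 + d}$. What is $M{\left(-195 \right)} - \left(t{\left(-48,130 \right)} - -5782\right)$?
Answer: $\frac{2241971}{108} \approx 20759.0$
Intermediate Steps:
$M{\left(o \right)} = 21 + o^{2} + 59 o$
$M{\left(-195 \right)} - \left(t{\left(-48,130 \right)} - -5782\right) = \left(21 + \left(-195\right)^{2} + 59 \left(-195\right)\right) - \left(\frac{1}{156 - 48} - -5782\right) = \left(21 + 38025 - 11505\right) - \left(\frac{1}{108} + 5782\right) = 26541 - \left(\frac{1}{108} + 5782\right) = 26541 - \frac{624457}{108} = \frac{2241971}{108}$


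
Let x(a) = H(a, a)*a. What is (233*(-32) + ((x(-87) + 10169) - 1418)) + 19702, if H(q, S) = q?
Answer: 28566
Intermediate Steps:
x(a) = a² (x(a) = a*a = a²)
(233*(-32) + ((x(-87) + 10169) - 1418)) + 19702 = (233*(-32) + (((-87)² + 10169) - 1418)) + 19702 = (-7456 + ((7569 + 10169) - 1418)) + 19702 = (-7456 + (17738 - 1418)) + 19702 = (-7456 + 16320) + 19702 = 8864 + 19702 = 28566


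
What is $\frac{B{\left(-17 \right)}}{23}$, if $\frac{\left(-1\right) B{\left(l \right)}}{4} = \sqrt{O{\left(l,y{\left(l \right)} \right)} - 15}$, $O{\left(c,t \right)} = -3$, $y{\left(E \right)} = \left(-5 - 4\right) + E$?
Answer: $- \frac{12 i \sqrt{2}}{23} \approx - 0.73785 i$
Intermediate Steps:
$y{\left(E \right)} = -9 + E$
$B{\left(l \right)} = - 12 i \sqrt{2}$ ($B{\left(l \right)} = - 4 \sqrt{-3 - 15} = - 4 \sqrt{-18} = - 4 \cdot 3 i \sqrt{2} = - 12 i \sqrt{2}$)
$\frac{B{\left(-17 \right)}}{23} = \frac{\left(-12\right) i \sqrt{2}}{23} = - 12 i \sqrt{2} \cdot \frac{1}{23} = - \frac{12 i \sqrt{2}}{23}$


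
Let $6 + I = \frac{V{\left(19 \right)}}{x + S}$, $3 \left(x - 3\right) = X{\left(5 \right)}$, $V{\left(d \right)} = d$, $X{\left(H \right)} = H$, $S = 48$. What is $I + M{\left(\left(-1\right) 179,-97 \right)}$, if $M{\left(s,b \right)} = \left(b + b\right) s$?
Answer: $\frac{5485817}{158} \approx 34720.0$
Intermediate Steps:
$x = \frac{14}{3}$ ($x = 3 + \frac{1}{3} \cdot 5 = 3 + \frac{5}{3} = \frac{14}{3} \approx 4.6667$)
$M{\left(s,b \right)} = 2 b s$
$I = - \frac{891}{158}$ ($I = -6 + \frac{1}{\frac{14}{3} + 48} \cdot 19 = -6 + \frac{1}{\frac{158}{3}} \cdot 19 = -6 + \frac{3}{158} \cdot 19 = -6 + \frac{57}{158} = - \frac{891}{158} \approx -5.6392$)
$I + M{\left(\left(-1\right) 179,-97 \right)} = - \frac{891}{158} + 2 \left(-97\right) \left(\left(-1\right) 179\right) = - \frac{891}{158} + 2 \left(-97\right) \left(-179\right) = - \frac{891}{158} + 34726 = \frac{5485817}{158}$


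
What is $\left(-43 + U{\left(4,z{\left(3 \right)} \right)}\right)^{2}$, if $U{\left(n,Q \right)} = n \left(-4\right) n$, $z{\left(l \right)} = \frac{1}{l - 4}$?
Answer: $11449$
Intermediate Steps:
$z{\left(l \right)} = \frac{1}{-4 + l}$
$U{\left(n,Q \right)} = - 4 n^{2}$ ($U{\left(n,Q \right)} = - 4 n n = - 4 n^{2}$)
$\left(-43 + U{\left(4,z{\left(3 \right)} \right)}\right)^{2} = \left(-43 - 4 \cdot 4^{2}\right)^{2} = \left(-43 - 64\right)^{2} = \left(-107\right)^{2} = 11449$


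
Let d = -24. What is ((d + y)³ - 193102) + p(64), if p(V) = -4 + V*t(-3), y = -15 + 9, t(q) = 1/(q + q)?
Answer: -660350/3 ≈ -2.2012e+5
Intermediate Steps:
t(q) = 1/(2*q)
y = -6
p(V) = -4 - V/6 (p(V) = -4 + V*((½)/(-3)) = -4 + V*((½)*(-⅓)) = -4 + V*(-⅙) = -4 - V/6)
((d + y)³ - 193102) + p(64) = ((-24 - 6)³ - 193102) + (-4 - ⅙*64) = ((-30)³ - 193102) + (-4 - 32/3) = (-27000 - 193102) - 44/3 = -220102 - 44/3 = -660350/3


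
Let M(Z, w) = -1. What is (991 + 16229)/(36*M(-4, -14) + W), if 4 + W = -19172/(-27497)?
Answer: -39458195/90059 ≈ -438.14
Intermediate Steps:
W = -90816/27497 (W = -4 - 19172/(-27497) = -4 - 19172*(-1/27497) = -4 + 19172/27497 = -90816/27497 ≈ -3.3028)
(991 + 16229)/(36*M(-4, -14) + W) = (991 + 16229)/(36*(-1) - 90816/27497) = 17220/(-36 - 90816/27497) = 17220/(-1080708/27497) = 17220*(-27497/1080708) = -39458195/90059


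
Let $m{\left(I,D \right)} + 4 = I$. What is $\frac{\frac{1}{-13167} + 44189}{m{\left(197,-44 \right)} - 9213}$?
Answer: $- \frac{290918281}{59383170} \approx -4.899$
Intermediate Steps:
$m{\left(I,D \right)} = -4 + I$
$\frac{\frac{1}{-13167} + 44189}{m{\left(197,-44 \right)} - 9213} = \frac{\frac{1}{-13167} + 44189}{\left(-4 + 197\right) - 9213} = \frac{- \frac{1}{13167} + 44189}{193 - 9213} = \frac{581836562}{13167 \left(-9020\right)} = \frac{581836562}{13167} \left(- \frac{1}{9020}\right) = - \frac{290918281}{59383170}$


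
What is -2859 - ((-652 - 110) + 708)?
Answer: -2805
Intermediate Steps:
-2859 - ((-652 - 110) + 708) = -2859 - (-762 + 708) = -2859 - 1*(-54) = -2859 + 54 = -2805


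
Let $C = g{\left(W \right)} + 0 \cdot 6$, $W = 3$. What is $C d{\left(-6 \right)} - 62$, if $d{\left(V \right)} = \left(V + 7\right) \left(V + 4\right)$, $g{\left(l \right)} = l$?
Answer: $-68$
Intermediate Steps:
$d{\left(V \right)} = \left(4 + V\right) \left(7 + V\right)$ ($d{\left(V \right)} = \left(7 + V\right) \left(4 + V\right) = \left(4 + V\right) \left(7 + V\right)$)
$C = 3$ ($C = 3 + 0 \cdot 6 = 3 + 0 = 3$)
$C d{\left(-6 \right)} - 62 = 3 \left(28 + \left(-6\right)^{2} + 11 \left(-6\right)\right) - 62 = 3 \left(28 + 36 - 66\right) - 62 = 3 \left(-2\right) - 62 = -6 - 62 = -68$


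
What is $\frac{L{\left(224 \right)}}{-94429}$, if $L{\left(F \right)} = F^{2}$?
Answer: $- \frac{50176}{94429} \approx -0.53136$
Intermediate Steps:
$\frac{L{\left(224 \right)}}{-94429} = \frac{224^{2}}{-94429} = 50176 \left(- \frac{1}{94429}\right) = - \frac{50176}{94429}$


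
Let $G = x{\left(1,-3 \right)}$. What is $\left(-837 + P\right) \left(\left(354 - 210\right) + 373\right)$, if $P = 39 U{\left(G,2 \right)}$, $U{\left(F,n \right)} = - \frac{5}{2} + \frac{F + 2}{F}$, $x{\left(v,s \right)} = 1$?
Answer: $- \frac{845295}{2} \approx -4.2265 \cdot 10^{5}$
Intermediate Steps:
$G = 1$
$U{\left(F,n \right)} = - \frac{5}{2} + \frac{2 + F}{F}$ ($U{\left(F,n \right)} = \left(-5\right) \frac{1}{2} + \frac{2 + F}{F} = - \frac{5}{2} + \frac{2 + F}{F}$)
$P = \frac{39}{2}$ ($P = 39 \left(- \frac{3}{2} + \frac{2}{1}\right) = 39 \left(- \frac{3}{2} + 2 \cdot 1\right) = 39 \left(- \frac{3}{2} + 2\right) = 39 \cdot \frac{1}{2} = \frac{39}{2} \approx 19.5$)
$\left(-837 + P\right) \left(\left(354 - 210\right) + 373\right) = \left(-837 + \frac{39}{2}\right) \left(\left(354 - 210\right) + 373\right) = - \frac{1635 \left(144 + 373\right)}{2} = \left(- \frac{1635}{2}\right) 517 = - \frac{845295}{2}$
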